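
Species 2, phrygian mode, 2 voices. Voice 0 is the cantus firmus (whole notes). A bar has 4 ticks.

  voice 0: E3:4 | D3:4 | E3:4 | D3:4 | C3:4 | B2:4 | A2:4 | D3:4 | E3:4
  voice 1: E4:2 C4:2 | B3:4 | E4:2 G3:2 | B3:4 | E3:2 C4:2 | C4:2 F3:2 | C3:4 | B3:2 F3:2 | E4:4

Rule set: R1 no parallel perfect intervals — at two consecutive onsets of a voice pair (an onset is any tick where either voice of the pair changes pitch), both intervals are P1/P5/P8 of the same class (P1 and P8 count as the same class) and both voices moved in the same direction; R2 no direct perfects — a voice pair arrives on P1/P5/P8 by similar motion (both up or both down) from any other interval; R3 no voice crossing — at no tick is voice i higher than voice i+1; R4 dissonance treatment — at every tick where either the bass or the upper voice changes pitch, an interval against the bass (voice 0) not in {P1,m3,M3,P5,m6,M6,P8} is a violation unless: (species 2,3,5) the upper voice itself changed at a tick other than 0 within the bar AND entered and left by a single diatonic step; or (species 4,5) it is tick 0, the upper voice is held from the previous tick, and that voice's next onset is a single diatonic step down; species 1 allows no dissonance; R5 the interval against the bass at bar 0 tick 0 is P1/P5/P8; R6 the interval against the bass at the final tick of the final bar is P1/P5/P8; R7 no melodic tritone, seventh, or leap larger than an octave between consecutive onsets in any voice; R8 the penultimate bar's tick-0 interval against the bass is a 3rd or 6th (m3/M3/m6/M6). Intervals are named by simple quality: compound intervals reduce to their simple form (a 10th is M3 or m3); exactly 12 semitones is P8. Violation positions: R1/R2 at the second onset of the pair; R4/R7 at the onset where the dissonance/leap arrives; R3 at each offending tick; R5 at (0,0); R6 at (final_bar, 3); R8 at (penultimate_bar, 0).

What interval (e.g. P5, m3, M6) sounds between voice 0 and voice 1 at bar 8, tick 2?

voice 0=E3 voice 1=E4 -> P8

P8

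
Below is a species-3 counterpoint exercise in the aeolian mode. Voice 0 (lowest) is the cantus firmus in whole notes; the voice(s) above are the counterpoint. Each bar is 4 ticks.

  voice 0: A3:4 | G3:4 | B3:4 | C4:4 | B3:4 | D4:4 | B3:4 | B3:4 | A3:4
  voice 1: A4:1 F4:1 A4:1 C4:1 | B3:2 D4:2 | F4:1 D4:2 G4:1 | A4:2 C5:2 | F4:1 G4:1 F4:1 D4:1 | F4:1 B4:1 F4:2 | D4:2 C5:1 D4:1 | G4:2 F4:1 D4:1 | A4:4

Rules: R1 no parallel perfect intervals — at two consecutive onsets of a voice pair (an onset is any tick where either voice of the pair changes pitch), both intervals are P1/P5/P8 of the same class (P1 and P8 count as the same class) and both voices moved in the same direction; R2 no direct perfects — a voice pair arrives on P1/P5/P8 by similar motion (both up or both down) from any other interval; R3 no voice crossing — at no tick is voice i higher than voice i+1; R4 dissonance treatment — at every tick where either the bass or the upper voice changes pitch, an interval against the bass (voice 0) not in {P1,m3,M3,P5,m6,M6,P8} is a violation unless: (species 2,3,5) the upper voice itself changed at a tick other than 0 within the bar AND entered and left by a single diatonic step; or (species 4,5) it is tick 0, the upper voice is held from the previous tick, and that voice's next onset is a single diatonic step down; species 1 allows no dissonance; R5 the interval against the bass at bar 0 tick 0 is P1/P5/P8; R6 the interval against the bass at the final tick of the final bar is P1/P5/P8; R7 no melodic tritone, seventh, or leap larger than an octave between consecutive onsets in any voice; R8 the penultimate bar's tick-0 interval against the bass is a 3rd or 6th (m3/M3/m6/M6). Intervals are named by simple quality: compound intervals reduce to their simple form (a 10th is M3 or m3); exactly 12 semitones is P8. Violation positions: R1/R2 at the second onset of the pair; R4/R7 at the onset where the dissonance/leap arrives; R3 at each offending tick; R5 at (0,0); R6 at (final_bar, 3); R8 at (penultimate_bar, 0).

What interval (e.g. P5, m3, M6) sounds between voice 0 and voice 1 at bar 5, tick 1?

voice 0=D4 voice 1=B4 -> M6

M6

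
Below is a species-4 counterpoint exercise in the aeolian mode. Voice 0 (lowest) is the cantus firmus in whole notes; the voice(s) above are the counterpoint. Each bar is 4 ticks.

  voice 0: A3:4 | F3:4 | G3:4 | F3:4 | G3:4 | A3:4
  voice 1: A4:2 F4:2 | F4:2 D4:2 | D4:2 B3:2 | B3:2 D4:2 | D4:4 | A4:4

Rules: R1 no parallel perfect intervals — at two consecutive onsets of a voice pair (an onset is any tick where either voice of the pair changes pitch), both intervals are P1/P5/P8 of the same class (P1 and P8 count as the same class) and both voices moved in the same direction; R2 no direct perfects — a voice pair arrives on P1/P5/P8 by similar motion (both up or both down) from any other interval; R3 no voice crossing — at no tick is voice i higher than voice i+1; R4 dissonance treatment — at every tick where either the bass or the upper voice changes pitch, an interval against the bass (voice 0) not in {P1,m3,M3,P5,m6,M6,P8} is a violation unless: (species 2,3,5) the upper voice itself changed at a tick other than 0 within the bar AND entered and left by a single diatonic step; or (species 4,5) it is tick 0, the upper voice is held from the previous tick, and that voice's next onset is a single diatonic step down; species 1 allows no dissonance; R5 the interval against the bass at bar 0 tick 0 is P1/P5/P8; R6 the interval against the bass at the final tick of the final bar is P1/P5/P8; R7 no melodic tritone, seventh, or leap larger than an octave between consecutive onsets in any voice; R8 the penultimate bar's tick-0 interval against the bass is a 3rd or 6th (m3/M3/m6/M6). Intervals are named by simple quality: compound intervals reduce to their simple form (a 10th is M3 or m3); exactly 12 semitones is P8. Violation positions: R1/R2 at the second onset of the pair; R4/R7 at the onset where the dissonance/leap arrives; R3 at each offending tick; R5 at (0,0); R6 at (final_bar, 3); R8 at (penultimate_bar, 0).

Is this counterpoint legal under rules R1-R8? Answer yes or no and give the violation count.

bar 0: v0=A3 v1=A4 (P8)
bar 1: v0=F3 v1=F4 (P8)
bar 2: v0=G3 v1=D4 (P5)
bar 3: v0=F3 v1=B3 (TT)
bar 4: v0=G3 v1=D4 (P5)
bar 5: v0=A3 v1=A4 (P8)
  R4 @ bar3.0: F3/B3 TT untreated
  R8 @ bar4.0: penult P5 not 3rd/6th
  R2 @ bar5.0: G3/D4 P5 -> A3/A4 P8 similar

No (3 violations)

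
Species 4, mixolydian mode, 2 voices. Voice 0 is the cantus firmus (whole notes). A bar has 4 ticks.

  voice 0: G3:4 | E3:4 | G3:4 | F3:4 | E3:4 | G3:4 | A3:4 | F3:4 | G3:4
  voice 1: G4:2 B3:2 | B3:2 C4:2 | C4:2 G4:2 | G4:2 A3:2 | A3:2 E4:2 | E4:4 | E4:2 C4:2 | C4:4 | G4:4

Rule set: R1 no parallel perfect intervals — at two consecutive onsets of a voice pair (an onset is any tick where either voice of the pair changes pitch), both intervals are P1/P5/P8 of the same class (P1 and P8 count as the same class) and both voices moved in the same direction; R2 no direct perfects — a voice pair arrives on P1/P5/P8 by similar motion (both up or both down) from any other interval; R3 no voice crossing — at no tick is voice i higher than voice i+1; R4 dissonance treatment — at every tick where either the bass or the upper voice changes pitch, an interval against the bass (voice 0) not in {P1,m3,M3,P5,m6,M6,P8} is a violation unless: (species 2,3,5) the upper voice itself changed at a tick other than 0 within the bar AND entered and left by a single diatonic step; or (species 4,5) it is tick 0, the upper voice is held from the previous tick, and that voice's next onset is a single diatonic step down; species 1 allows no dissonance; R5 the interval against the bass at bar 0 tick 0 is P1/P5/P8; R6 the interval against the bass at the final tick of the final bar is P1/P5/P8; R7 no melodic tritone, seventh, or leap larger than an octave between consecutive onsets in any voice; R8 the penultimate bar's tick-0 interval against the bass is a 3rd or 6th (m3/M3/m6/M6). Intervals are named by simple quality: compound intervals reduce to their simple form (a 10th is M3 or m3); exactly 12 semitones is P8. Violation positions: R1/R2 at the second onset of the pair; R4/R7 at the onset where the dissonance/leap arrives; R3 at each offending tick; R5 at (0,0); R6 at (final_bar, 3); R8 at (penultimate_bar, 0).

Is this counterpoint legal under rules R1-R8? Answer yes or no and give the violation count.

No (6 violations)

bar 0: v0=G3 v1=G4 (P8)
bar 1: v0=E3 v1=B3 (P5)
bar 2: v0=G3 v1=C4 (P4)
bar 3: v0=F3 v1=G4 (M2)
bar 4: v0=E3 v1=A3 (P4)
bar 5: v0=G3 v1=E4 (M6)
bar 6: v0=A3 v1=E4 (P5)
bar 7: v0=F3 v1=C4 (P5)
bar 8: v0=G3 v1=G4 (P8)
  R4 @ bar2.0: G3/C4 P4 untreated
  R4 @ bar3.0: F3/G4 M2 untreated
  R7 @ bar3.2: G4->A3 leap 10st
  R4 @ bar4.0: E3/A3 P4 untreated
  R8 @ bar7.0: penult P5 not 3rd/6th
  R2 @ bar8.0: F3/C4 P5 -> G3/G4 P8 similar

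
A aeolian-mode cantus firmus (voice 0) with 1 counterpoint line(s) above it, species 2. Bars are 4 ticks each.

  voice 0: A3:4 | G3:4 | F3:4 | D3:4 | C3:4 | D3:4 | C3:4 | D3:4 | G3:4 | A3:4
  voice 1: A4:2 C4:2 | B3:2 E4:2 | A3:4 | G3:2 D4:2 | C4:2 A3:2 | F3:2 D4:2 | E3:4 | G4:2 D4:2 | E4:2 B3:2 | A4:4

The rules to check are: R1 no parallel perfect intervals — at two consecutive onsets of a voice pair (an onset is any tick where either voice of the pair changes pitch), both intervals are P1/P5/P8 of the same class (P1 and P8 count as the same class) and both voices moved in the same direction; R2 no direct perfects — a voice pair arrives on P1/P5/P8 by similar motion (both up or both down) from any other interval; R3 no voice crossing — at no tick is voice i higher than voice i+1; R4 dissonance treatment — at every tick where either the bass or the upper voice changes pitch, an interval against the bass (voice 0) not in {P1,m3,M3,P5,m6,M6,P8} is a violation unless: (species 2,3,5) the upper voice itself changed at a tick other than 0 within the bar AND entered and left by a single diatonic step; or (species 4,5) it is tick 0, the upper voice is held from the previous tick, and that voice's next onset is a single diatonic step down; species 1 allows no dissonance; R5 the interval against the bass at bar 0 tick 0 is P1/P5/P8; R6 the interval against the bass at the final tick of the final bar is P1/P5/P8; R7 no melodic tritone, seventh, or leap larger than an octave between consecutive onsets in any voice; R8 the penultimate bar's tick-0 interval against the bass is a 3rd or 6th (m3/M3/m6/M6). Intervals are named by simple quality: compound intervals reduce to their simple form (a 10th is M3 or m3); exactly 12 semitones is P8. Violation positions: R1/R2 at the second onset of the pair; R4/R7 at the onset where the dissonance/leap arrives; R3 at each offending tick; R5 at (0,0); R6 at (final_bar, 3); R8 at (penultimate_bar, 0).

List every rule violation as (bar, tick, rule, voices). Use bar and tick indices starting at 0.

bar 0: v0=A3 v1=A4 downbeat P8
bar 1: v0=G3 v1=B3 downbeat M3
bar 2: v0=F3 v1=A3 downbeat M3
bar 3: v0=D3 v1=G3 downbeat P4
bar 4: v0=C3 v1=C4 downbeat P8
bar 5: v0=D3 v1=F3 downbeat m3
bar 6: v0=C3 v1=E3 downbeat M3
bar 7: v0=D3 v1=G4 downbeat P4
bar 8: v0=G3 v1=E4 downbeat M6
bar 9: v0=A3 v1=A4 downbeat P8
  -> R4 @ bar 3 tick 0 v(0, 1): D3/G3 P4 untreated
  -> R1 @ bar 4 tick 0 v(0, 1): D3/D4 P8 -> C3/C4 P8 similar
  -> R7 @ bar 6 tick 0 v(1,): D4->E3 leap 10st
  -> R4 @ bar 7 tick 0 v(0, 1): D3/G4 P4 untreated
  -> R7 @ bar 7 tick 0 v(1,): E3->G4 leap 15st
  -> R2 @ bar 9 tick 0 v(0, 1): G3/B3 M3 -> A3/A4 P8 similar
  -> R7 @ bar 9 tick 0 v(1,): B3->A4 leap 10st

(3, 0, R4, (0, 1))
(4, 0, R1, (0, 1))
(6, 0, R7, (1,))
(7, 0, R4, (0, 1))
(7, 0, R7, (1,))
(9, 0, R2, (0, 1))
(9, 0, R7, (1,))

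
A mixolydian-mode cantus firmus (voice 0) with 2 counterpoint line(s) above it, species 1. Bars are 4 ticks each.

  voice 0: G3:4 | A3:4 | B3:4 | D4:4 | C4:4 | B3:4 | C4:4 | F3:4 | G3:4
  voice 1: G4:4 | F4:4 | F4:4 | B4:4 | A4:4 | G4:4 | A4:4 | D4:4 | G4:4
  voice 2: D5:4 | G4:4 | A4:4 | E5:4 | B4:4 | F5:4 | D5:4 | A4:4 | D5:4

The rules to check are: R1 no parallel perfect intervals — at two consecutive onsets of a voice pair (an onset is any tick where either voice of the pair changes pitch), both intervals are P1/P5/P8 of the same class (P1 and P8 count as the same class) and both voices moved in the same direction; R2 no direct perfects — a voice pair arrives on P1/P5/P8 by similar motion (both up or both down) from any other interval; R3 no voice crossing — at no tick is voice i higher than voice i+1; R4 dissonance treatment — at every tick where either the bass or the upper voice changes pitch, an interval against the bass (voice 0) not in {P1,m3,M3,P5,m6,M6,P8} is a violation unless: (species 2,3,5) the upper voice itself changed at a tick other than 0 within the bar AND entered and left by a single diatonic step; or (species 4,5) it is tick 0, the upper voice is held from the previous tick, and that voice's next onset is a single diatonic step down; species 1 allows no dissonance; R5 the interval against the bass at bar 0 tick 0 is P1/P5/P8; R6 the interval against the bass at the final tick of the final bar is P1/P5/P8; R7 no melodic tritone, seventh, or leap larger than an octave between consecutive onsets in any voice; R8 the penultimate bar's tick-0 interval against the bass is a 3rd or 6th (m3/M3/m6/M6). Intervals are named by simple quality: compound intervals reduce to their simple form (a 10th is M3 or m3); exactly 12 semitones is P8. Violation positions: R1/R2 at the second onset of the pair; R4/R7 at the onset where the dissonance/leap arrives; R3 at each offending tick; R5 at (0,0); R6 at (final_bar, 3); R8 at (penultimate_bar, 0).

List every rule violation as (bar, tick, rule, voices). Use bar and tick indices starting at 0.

bar 0: v0=G3 v1=G4 v2=D5 downbeat P5
bar 1: v0=A3 v1=F4 v2=G4 downbeat m7
bar 2: v0=B3 v1=F4 v2=A4 downbeat m7
bar 3: v0=D4 v1=B4 v2=E5 downbeat M2
bar 4: v0=C4 v1=A4 v2=B4 downbeat M7
bar 5: v0=B3 v1=G4 v2=F5 downbeat TT
bar 6: v0=C4 v1=A4 v2=D5 downbeat M2
bar 7: v0=F3 v1=D4 v2=A4 downbeat M3
bar 8: v0=G3 v1=G4 v2=D5 downbeat P5
  -> R4 @ bar 1 tick 0 v(0, 2): A3/G4 m7 untreated
  -> R4 @ bar 2 tick 0 v(0, 1): B3/F4 TT untreated
  -> R4 @ bar 2 tick 0 v(0, 2): B3/A4 m7 untreated
  -> R4 @ bar 3 tick 0 v(0, 2): D4/E5 M2 untreated
  -> R7 @ bar 3 tick 0 v(1,): F4->B4 leap 6st
  -> R4 @ bar 4 tick 0 v(0, 2): C4/B4 M7 untreated
  -> R4 @ bar 5 tick 0 v(0, 2): B3/F5 TT untreated
  -> R7 @ bar 5 tick 0 v(2,): B4->F5 leap 6st
  -> R4 @ bar 6 tick 0 v(0, 2): C4/D5 M2 untreated
  -> R2 @ bar 7 tick 0 v(1, 2): A4/D5 P4 -> D4/A4 P5 similar
  -> R1 @ bar 8 tick 0 v(1, 2): D4/A4 P5 -> G4/D5 P5 similar
  -> R2 @ bar 8 tick 0 v(0, 1): F3/D4 M6 -> G3/G4 P8 similar
  -> R2 @ bar 8 tick 0 v(0, 2): F3/A4 M3 -> G3/D5 P5 similar

(1, 0, R4, (0, 2))
(2, 0, R4, (0, 1))
(2, 0, R4, (0, 2))
(3, 0, R4, (0, 2))
(3, 0, R7, (1,))
(4, 0, R4, (0, 2))
(5, 0, R4, (0, 2))
(5, 0, R7, (2,))
(6, 0, R4, (0, 2))
(7, 0, R2, (1, 2))
(8, 0, R1, (1, 2))
(8, 0, R2, (0, 1))
(8, 0, R2, (0, 2))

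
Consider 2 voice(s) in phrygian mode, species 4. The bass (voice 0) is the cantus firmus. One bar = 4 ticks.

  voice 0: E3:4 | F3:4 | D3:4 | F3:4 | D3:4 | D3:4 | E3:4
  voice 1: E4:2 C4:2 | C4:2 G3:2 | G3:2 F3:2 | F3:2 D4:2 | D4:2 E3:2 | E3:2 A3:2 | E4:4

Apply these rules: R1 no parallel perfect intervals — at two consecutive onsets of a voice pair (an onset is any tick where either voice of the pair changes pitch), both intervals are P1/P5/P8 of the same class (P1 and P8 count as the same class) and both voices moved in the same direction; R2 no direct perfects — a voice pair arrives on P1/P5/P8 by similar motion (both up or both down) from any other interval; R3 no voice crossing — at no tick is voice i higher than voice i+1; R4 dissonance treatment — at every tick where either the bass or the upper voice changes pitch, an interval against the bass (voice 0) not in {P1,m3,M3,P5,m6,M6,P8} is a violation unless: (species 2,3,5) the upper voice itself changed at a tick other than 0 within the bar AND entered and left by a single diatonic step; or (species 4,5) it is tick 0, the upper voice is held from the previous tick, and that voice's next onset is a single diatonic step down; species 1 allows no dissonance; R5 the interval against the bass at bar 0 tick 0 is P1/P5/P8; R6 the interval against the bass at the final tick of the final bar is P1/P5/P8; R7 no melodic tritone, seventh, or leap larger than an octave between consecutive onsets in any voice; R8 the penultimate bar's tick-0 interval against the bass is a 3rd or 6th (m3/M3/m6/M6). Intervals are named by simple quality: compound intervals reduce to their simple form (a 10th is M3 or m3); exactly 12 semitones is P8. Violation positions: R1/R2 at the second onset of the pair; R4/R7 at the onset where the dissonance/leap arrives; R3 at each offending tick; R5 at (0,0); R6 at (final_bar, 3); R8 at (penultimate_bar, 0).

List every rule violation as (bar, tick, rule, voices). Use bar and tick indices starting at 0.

(1, 2, R4, (0, 1))
(4, 2, R4, (0, 1))
(4, 2, R7, (1,))
(5, 0, R8, (0, 1))
(6, 0, R2, (0, 1))

bar 0: v0=E3 v1=E4 downbeat P8
bar 1: v0=F3 v1=C4 downbeat P5
bar 2: v0=D3 v1=G3 downbeat P4
bar 3: v0=F3 v1=F3 downbeat P1
bar 4: v0=D3 v1=D4 downbeat P8
bar 5: v0=D3 v1=E3 downbeat M2
bar 6: v0=E3 v1=E4 downbeat P8
  -> R4 @ bar 1 tick 2 v(0, 1): F3/G3 M2 untreated
  -> R4 @ bar 4 tick 2 v(0, 1): D3/E3 M2 untreated
  -> R7 @ bar 4 tick 2 v(1,): D4->E3 leap 10st
  -> R8 @ bar 5 tick 0 v(0, 1): penult M2 not 3rd/6th
  -> R2 @ bar 6 tick 0 v(0, 1): D3/A3 P5 -> E3/E4 P8 similar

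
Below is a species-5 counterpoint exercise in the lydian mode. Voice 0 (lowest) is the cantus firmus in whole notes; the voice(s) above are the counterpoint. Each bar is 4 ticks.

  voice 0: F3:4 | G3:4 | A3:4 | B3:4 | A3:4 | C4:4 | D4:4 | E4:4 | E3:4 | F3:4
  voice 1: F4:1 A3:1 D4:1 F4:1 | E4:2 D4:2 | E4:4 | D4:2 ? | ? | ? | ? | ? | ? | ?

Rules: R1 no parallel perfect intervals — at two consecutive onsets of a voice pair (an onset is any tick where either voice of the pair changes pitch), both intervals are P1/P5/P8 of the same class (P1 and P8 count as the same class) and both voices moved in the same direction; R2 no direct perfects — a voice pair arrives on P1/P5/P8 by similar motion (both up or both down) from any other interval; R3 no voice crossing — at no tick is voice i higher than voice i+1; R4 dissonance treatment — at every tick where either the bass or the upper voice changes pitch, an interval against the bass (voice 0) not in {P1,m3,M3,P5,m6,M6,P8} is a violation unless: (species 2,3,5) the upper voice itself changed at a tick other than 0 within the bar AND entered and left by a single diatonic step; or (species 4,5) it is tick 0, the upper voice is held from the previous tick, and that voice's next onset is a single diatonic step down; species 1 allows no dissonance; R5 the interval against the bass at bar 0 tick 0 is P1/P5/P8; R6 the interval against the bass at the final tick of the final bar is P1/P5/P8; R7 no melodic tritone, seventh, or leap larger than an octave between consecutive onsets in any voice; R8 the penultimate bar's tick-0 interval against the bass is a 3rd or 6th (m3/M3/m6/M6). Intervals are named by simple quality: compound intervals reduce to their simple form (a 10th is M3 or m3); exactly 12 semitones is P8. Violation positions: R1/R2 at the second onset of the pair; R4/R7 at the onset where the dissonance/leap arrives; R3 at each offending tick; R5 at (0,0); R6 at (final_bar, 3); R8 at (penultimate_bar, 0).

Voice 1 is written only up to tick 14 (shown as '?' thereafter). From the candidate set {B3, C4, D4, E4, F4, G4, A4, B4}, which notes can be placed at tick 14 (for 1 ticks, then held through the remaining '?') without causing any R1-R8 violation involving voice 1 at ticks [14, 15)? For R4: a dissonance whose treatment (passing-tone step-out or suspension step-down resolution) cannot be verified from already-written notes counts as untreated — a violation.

B3: legal
C4: violates R4
D4: legal
E4: violates R4
F4: violates R4
G4: legal
A4: violates R4
B4: legal

{B3, B4, D4, G4}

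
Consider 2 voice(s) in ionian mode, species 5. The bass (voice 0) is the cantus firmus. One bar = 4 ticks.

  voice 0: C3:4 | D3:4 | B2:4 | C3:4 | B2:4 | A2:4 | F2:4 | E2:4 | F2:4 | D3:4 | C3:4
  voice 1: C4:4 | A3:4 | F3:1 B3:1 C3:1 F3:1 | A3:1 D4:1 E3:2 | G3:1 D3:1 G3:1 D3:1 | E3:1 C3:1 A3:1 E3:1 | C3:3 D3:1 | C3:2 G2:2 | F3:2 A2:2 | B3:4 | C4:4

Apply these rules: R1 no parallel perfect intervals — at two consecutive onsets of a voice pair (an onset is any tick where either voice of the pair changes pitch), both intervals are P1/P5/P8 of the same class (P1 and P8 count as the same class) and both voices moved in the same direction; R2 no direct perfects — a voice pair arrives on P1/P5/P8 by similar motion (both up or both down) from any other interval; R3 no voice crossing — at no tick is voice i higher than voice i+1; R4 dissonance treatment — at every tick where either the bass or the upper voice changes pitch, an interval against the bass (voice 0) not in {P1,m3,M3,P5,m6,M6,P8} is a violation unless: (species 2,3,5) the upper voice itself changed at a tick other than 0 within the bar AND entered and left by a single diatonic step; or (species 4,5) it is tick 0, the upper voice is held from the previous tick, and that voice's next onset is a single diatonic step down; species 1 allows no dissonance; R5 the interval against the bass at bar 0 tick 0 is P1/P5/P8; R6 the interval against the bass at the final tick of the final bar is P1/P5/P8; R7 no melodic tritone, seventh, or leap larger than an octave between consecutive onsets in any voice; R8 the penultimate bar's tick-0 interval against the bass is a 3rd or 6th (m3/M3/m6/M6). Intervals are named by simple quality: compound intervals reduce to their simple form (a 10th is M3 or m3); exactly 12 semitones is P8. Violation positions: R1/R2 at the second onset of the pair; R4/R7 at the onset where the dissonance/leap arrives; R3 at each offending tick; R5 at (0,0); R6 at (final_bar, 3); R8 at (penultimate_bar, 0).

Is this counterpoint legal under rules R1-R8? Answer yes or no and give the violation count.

No (11 violations)

bar 0: v0=C3 v1=C4 (P8)
bar 1: v0=D3 v1=A3 (P5)
bar 2: v0=B2 v1=F3 (TT)
bar 3: v0=C3 v1=A3 (M6)
bar 4: v0=B2 v1=G3 (m6)
bar 5: v0=A2 v1=E3 (P5)
bar 6: v0=F2 v1=C3 (P5)
bar 7: v0=E2 v1=C3 (m6)
bar 8: v0=F2 v1=F3 (P8)
bar 9: v0=D3 v1=B3 (M6)
bar 10: v0=C3 v1=C4 (P8)
  R4 @ bar2.0: B2/F3 TT untreated
  R7 @ bar2.1: F3->B3 leap 6st
  R4 @ bar2.2: B2/C3 m2 untreated
  R7 @ bar2.2: B3->C3 leap 11st
  R4 @ bar2.3: B2/F3 TT untreated
  R4 @ bar3.1: C3/D4 M2 untreated
  R7 @ bar3.2: D4->E3 leap 10st
  R1 @ bar6.0: A2/E3 P5 -> F2/C3 P5 similar
  R2 @ bar8.0: E2/G2 m3 -> F2/F3 P8 similar
  R7 @ bar8.0: G2->F3 leap 10st
  R7 @ bar9.0: A2->B3 leap 14st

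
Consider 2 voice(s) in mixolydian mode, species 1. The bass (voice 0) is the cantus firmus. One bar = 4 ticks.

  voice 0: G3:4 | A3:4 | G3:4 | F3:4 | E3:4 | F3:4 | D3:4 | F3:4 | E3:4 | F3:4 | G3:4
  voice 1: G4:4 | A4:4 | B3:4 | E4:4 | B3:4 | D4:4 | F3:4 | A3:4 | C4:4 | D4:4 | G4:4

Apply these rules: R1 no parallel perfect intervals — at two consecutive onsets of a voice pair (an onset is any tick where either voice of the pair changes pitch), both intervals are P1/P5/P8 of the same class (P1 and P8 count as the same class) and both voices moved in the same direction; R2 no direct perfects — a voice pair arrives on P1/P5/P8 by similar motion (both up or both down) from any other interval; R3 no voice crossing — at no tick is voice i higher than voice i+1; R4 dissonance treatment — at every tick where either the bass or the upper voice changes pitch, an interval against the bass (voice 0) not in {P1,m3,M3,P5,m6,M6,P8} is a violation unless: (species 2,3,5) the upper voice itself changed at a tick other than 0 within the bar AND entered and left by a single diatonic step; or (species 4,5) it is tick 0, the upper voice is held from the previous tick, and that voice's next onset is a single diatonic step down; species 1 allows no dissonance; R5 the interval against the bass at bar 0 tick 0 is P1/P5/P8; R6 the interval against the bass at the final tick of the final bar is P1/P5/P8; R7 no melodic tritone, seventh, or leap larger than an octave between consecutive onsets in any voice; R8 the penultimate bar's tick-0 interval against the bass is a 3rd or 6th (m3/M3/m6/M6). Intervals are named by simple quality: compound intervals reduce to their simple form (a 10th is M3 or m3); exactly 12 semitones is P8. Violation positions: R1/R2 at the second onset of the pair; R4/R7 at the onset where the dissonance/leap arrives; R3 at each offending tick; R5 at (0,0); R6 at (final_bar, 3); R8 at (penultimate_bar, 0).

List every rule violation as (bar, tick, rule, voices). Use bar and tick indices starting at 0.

bar 0: v0=G3 v1=G4 downbeat P8
bar 1: v0=A3 v1=A4 downbeat P8
bar 2: v0=G3 v1=B3 downbeat M3
bar 3: v0=F3 v1=E4 downbeat M7
bar 4: v0=E3 v1=B3 downbeat P5
bar 5: v0=F3 v1=D4 downbeat M6
bar 6: v0=D3 v1=F3 downbeat m3
bar 7: v0=F3 v1=A3 downbeat M3
bar 8: v0=E3 v1=C4 downbeat m6
bar 9: v0=F3 v1=D4 downbeat M6
bar 10: v0=G3 v1=G4 downbeat P8
  -> R1 @ bar 1 tick 0 v(0, 1): G3/G4 P8 -> A3/A4 P8 similar
  -> R7 @ bar 2 tick 0 v(1,): A4->B3 leap 10st
  -> R4 @ bar 3 tick 0 v(0, 1): F3/E4 M7 untreated
  -> R2 @ bar 4 tick 0 v(0, 1): F3/E4 M7 -> E3/B3 P5 similar
  -> R2 @ bar 10 tick 0 v(0, 1): F3/D4 M6 -> G3/G4 P8 similar

(1, 0, R1, (0, 1))
(2, 0, R7, (1,))
(3, 0, R4, (0, 1))
(4, 0, R2, (0, 1))
(10, 0, R2, (0, 1))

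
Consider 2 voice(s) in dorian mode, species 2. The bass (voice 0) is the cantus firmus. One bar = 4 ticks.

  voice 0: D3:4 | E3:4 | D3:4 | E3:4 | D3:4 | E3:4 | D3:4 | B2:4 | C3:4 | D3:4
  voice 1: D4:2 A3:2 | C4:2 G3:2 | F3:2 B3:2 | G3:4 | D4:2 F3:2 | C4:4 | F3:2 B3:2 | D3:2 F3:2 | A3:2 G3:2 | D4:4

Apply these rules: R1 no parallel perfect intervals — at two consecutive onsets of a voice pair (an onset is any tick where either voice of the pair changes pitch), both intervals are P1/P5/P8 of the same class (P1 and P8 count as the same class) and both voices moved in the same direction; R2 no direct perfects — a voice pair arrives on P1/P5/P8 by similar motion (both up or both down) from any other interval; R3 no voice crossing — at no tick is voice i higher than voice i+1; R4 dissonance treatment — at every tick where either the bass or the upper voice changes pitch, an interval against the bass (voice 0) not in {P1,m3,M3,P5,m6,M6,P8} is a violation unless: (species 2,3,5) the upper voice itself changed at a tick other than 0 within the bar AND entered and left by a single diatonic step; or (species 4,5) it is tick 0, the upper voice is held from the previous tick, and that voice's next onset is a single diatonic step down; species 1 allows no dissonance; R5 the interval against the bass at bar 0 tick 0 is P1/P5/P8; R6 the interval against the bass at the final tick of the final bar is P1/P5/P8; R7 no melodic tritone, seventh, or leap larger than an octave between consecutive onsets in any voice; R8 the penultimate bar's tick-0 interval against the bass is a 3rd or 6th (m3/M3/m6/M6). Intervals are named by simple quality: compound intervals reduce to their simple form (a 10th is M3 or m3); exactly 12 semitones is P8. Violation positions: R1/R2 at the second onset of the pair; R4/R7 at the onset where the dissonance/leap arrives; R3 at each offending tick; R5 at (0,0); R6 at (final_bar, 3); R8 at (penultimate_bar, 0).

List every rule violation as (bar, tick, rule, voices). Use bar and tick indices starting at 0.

(2, 2, R7, (1,))
(6, 2, R7, (1,))
(7, 2, R4, (0, 1))
(9, 0, R2, (0, 1))

bar 0: v0=D3 v1=D4 downbeat P8
bar 1: v0=E3 v1=C4 downbeat m6
bar 2: v0=D3 v1=F3 downbeat m3
bar 3: v0=E3 v1=G3 downbeat m3
bar 4: v0=D3 v1=D4 downbeat P8
bar 5: v0=E3 v1=C4 downbeat m6
bar 6: v0=D3 v1=F3 downbeat m3
bar 7: v0=B2 v1=D3 downbeat m3
bar 8: v0=C3 v1=A3 downbeat M6
bar 9: v0=D3 v1=D4 downbeat P8
  -> R7 @ bar 2 tick 2 v(1,): F3->B3 leap 6st
  -> R7 @ bar 6 tick 2 v(1,): F3->B3 leap 6st
  -> R4 @ bar 7 tick 2 v(0, 1): B2/F3 TT untreated
  -> R2 @ bar 9 tick 0 v(0, 1): C3/G3 P5 -> D3/D4 P8 similar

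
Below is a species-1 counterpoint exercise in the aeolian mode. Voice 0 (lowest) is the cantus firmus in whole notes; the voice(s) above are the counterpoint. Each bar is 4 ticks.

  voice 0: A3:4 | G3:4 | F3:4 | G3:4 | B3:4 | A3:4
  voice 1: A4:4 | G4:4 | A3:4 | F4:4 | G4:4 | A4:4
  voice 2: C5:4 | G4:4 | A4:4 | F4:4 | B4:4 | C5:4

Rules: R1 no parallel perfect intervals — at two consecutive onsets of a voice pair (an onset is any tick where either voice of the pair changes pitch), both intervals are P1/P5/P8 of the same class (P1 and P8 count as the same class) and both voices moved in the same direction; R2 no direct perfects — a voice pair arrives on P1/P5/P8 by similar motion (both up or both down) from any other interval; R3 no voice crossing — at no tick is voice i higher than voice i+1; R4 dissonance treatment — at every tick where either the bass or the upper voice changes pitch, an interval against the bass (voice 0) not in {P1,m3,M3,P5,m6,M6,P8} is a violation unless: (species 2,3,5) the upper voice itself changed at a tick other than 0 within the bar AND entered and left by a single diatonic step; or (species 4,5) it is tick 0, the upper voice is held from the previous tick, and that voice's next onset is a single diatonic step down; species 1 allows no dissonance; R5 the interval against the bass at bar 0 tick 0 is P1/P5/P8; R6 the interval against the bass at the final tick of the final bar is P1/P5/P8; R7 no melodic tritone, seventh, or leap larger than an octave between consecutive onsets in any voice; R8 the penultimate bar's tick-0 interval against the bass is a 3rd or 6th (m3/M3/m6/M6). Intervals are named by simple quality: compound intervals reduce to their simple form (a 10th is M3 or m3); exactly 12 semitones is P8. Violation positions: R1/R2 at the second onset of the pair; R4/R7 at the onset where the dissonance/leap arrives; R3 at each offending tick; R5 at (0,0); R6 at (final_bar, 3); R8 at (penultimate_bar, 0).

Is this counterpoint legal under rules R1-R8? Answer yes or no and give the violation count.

bar 0: v0=A3 v1=A4 v2=C5 (m3)
bar 1: v0=G3 v1=G4 v2=G4 (P8)
bar 2: v0=F3 v1=A3 v2=A4 (M3)
bar 3: v0=G3 v1=F4 v2=F4 (m7)
bar 4: v0=B3 v1=G4 v2=B4 (P8)
bar 5: v0=A3 v1=A4 v2=C5 (m3)
  R5 @ bar0.0: opens on m3
  R1 @ bar1.0: A3/A4 P8 -> G3/G4 P8 similar
  R2 @ bar1.0: A3/C5 m3 -> G3/G4 P8 similar
  R2 @ bar1.0: A4/C5 m3 -> G4/G4 P1 similar
  R7 @ bar2.0: G4->A3 leap 10st
  R4 @ bar3.0: G3/F4 m7 untreated
  R4 @ bar3.0: G3/F4 m7 untreated
  R2 @ bar4.0: G3/F4 m7 -> B3/B4 P8 similar
  R7 @ bar4.0: F4->B4 leap 6st
  R8 @ bar4.0: penult P8 not 3rd/6th
  R6 @ bar5.3: closes on m3

No (11 violations)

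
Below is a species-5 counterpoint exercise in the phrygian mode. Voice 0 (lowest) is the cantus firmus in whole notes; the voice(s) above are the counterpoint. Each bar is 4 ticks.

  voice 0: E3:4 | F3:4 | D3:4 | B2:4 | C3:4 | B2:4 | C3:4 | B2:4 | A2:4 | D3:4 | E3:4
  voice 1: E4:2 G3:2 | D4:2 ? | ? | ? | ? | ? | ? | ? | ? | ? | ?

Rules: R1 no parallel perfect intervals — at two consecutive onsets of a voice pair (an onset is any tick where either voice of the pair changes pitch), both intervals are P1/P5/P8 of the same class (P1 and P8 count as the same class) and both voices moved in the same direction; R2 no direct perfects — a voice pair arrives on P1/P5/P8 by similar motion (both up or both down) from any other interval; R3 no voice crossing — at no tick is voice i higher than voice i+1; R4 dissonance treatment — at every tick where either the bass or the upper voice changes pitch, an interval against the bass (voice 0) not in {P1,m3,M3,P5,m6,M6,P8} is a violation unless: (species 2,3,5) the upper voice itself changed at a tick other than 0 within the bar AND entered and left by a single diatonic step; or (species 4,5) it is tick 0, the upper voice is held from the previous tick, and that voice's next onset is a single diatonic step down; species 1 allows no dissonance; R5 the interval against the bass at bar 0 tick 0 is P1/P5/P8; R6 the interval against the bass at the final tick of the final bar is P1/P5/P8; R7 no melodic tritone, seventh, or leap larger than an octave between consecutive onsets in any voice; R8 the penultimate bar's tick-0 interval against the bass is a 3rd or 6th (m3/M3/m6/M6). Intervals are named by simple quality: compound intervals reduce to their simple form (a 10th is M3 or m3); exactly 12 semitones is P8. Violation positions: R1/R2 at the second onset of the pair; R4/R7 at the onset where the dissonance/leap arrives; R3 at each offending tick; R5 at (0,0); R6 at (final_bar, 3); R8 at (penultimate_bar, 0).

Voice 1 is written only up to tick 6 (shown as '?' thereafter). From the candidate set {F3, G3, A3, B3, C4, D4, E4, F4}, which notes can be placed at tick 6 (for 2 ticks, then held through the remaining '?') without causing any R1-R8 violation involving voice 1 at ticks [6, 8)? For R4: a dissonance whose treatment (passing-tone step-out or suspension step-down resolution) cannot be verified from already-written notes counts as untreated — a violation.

F3: legal
G3: violates R4
A3: legal
B3: violates R4
C4: legal
D4: legal
E4: violates R4
F4: legal

{A3, C4, D4, F3, F4}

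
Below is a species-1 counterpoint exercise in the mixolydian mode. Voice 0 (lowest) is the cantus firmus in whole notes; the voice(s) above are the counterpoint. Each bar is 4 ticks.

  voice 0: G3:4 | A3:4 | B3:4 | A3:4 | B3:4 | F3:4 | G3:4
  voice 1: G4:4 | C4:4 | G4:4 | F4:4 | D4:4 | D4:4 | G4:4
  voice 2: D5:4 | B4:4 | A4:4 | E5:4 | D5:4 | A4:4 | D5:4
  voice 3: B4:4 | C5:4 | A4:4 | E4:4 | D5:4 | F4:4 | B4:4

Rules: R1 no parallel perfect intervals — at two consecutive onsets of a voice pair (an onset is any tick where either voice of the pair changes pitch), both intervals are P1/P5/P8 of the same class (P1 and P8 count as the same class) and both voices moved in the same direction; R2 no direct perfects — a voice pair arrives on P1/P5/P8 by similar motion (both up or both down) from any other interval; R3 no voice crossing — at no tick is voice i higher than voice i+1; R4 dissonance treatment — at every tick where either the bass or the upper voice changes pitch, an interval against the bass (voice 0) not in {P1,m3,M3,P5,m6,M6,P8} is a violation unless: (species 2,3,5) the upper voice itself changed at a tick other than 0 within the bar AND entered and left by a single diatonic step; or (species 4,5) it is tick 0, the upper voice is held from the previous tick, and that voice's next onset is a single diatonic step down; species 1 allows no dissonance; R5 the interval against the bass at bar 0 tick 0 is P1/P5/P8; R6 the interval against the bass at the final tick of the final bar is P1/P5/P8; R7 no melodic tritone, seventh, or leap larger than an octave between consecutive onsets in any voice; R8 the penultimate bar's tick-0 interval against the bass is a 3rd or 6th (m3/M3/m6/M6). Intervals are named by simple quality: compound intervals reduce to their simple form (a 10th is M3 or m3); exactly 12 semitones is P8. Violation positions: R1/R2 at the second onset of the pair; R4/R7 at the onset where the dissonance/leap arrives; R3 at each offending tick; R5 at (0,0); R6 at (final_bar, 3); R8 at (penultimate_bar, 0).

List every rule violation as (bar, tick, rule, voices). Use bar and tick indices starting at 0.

(0, 0, R3, (2, 3))
(0, 0, R5, (0, 3))
(0, 1, R3, (2, 3))
(0, 2, R3, (2, 3))
(0, 3, R3, (2, 3))
(1, 0, R4, (0, 2))
(2, 0, R2, (2, 3))
(2, 0, R4, (0, 2))
(2, 0, R4, (0, 3))
(3, 0, R2, (0, 3))
(3, 0, R3, (2, 3))
(3, 1, R3, (2, 3))
(3, 2, R3, (2, 3))
(3, 3, R3, (2, 3))
(4, 0, R2, (1, 2))
(4, 0, R7, (3,))
(5, 0, R2, (0, 3))
(5, 0, R3, (2, 3))
(5, 0, R7, (0,))
(5, 0, R8, (0, 3))
(5, 1, R3, (2, 3))
(5, 2, R3, (2, 3))
(5, 3, R3, (2, 3))
(6, 0, R1, (1, 2))
(6, 0, R2, (0, 1))
(6, 0, R2, (0, 2))
(6, 0, R3, (2, 3))
(6, 0, R7, (3,))
(6, 1, R3, (2, 3))
(6, 2, R3, (2, 3))
(6, 3, R3, (2, 3))
(6, 3, R6, (0, 3))

bar 0: v0=G3 v1=G4 v2=D5 v3=B4 downbeat M3
bar 1: v0=A3 v1=C4 v2=B4 v3=C5 downbeat m3
bar 2: v0=B3 v1=G4 v2=A4 v3=A4 downbeat m7
bar 3: v0=A3 v1=F4 v2=E5 v3=E4 downbeat P5
bar 4: v0=B3 v1=D4 v2=D5 v3=D5 downbeat m3
bar 5: v0=F3 v1=D4 v2=A4 v3=F4 downbeat P8
bar 6: v0=G3 v1=G4 v2=D5 v3=B4 downbeat M3
  -> R3 @ bar 0 tick 0 v(2, 3): D5 above B4
  -> R5 @ bar 0 tick 0 v(0, 3): opens on M3
  -> R3 @ bar 0 tick 1 v(2, 3): D5 above B4
  -> R3 @ bar 0 tick 2 v(2, 3): D5 above B4
  -> R3 @ bar 0 tick 3 v(2, 3): D5 above B4
  -> R4 @ bar 1 tick 0 v(0, 2): A3/B4 M2 untreated
  -> R2 @ bar 2 tick 0 v(2, 3): B4/C5 m2 -> A4/A4 P1 similar
  -> R4 @ bar 2 tick 0 v(0, 2): B3/A4 m7 untreated
  -> R4 @ bar 2 tick 0 v(0, 3): B3/A4 m7 untreated
  -> R2 @ bar 3 tick 0 v(0, 3): B3/A4 m7 -> A3/E4 P5 similar
  -> R3 @ bar 3 tick 0 v(2, 3): E5 above E4
  -> R3 @ bar 3 tick 1 v(2, 3): E5 above E4
  -> R3 @ bar 3 tick 2 v(2, 3): E5 above E4
  -> R3 @ bar 3 tick 3 v(2, 3): E5 above E4
  -> R2 @ bar 4 tick 0 v(1, 2): F4/E5 M7 -> D4/D5 P8 similar
  -> R7 @ bar 4 tick 0 v(3,): E4->D5 leap 10st
  -> R2 @ bar 5 tick 0 v(0, 3): B3/D5 m3 -> F3/F4 P8 similar
  -> R3 @ bar 5 tick 0 v(2, 3): A4 above F4
  -> R7 @ bar 5 tick 0 v(0,): B3->F3 leap 6st
  -> R8 @ bar 5 tick 0 v(0, 3): penult P8 not 3rd/6th
  -> R3 @ bar 5 tick 1 v(2, 3): A4 above F4
  -> R3 @ bar 5 tick 2 v(2, 3): A4 above F4
  -> R3 @ bar 5 tick 3 v(2, 3): A4 above F4
  -> R1 @ bar 6 tick 0 v(1, 2): D4/A4 P5 -> G4/D5 P5 similar
  -> R2 @ bar 6 tick 0 v(0, 1): F3/D4 M6 -> G3/G4 P8 similar
  -> R2 @ bar 6 tick 0 v(0, 2): F3/A4 M3 -> G3/D5 P5 similar
  -> R3 @ bar 6 tick 0 v(2, 3): D5 above B4
  -> R7 @ bar 6 tick 0 v(3,): F4->B4 leap 6st
  -> R3 @ bar 6 tick 1 v(2, 3): D5 above B4
  -> R3 @ bar 6 tick 2 v(2, 3): D5 above B4
  -> R3 @ bar 6 tick 3 v(2, 3): D5 above B4
  -> R6 @ bar 6 tick 3 v(0, 3): closes on M3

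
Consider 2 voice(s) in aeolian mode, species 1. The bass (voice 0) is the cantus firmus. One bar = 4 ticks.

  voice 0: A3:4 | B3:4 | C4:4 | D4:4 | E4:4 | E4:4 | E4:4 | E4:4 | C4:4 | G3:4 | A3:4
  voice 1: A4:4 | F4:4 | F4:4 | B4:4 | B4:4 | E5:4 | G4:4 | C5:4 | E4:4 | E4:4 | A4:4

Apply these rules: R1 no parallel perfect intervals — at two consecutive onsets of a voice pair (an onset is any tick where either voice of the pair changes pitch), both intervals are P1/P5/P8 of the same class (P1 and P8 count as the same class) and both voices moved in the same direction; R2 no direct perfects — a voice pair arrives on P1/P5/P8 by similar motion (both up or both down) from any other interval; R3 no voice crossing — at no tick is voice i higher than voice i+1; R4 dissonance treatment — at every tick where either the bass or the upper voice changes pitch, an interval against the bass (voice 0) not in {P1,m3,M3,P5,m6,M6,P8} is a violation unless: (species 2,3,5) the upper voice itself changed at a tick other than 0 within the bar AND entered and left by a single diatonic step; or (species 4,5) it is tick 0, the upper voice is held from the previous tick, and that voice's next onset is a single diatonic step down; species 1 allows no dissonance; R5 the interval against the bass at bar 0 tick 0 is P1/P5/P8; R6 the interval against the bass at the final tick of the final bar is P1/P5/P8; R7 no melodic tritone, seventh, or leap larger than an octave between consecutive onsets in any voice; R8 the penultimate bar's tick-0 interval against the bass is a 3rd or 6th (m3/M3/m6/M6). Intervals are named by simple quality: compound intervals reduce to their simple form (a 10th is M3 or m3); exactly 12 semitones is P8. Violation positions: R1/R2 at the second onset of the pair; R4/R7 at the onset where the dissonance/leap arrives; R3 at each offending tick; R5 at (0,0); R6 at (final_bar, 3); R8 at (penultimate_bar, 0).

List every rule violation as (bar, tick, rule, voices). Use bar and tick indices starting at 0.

(1, 0, R4, (0, 1))
(2, 0, R4, (0, 1))
(3, 0, R7, (1,))
(10, 0, R2, (0, 1))

bar 0: v0=A3 v1=A4 downbeat P8
bar 1: v0=B3 v1=F4 downbeat TT
bar 2: v0=C4 v1=F4 downbeat P4
bar 3: v0=D4 v1=B4 downbeat M6
bar 4: v0=E4 v1=B4 downbeat P5
bar 5: v0=E4 v1=E5 downbeat P8
bar 6: v0=E4 v1=G4 downbeat m3
bar 7: v0=E4 v1=C5 downbeat m6
bar 8: v0=C4 v1=E4 downbeat M3
bar 9: v0=G3 v1=E4 downbeat M6
bar 10: v0=A3 v1=A4 downbeat P8
  -> R4 @ bar 1 tick 0 v(0, 1): B3/F4 TT untreated
  -> R4 @ bar 2 tick 0 v(0, 1): C4/F4 P4 untreated
  -> R7 @ bar 3 tick 0 v(1,): F4->B4 leap 6st
  -> R2 @ bar 10 tick 0 v(0, 1): G3/E4 M6 -> A3/A4 P8 similar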